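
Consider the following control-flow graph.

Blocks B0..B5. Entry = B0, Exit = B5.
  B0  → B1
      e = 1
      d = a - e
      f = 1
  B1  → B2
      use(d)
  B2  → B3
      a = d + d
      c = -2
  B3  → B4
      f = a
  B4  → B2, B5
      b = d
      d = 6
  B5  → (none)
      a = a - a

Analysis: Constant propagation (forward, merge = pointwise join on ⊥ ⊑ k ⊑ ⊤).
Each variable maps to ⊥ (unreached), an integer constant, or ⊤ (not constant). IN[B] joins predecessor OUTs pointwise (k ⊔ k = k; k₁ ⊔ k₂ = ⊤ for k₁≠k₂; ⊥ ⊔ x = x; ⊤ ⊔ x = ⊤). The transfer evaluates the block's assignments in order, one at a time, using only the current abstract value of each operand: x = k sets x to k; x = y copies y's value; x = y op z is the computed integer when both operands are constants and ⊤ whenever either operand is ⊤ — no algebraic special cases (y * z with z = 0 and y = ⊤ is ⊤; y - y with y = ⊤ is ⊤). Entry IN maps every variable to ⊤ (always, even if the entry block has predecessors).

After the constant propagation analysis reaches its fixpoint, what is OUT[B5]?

Answer: {a: ⊤, b: ⊤, c: -2, d: 6, e: 1, f: ⊤}

Trace:
Fixpoint table:
  B0:   IN=(all ⊤)   OUT={e:1, f:1; rest ⊤}
  B1:   IN={e:1, f:1; rest ⊤}   OUT={e:1, f:1; rest ⊤}
  B2:   IN={e:1; rest ⊤}   OUT={c:-2, e:1; rest ⊤}
  B3:   IN={c:-2, e:1; rest ⊤}   OUT={c:-2, e:1; rest ⊤}
  B4:   IN={c:-2, e:1; rest ⊤}   OUT={c:-2, d:6, e:1; rest ⊤}
  B5:   IN={c:-2, d:6, e:1; rest ⊤}   OUT={c:-2, d:6, e:1; rest ⊤}

Merge at B5: IN[B5] = OUT[B4] = {a: ⊤, b: ⊤, c: -2, d: 6, e: 1, f: ⊤}
Applying B5's transfer function to that IN value gives OUT[B5] (row B5 above).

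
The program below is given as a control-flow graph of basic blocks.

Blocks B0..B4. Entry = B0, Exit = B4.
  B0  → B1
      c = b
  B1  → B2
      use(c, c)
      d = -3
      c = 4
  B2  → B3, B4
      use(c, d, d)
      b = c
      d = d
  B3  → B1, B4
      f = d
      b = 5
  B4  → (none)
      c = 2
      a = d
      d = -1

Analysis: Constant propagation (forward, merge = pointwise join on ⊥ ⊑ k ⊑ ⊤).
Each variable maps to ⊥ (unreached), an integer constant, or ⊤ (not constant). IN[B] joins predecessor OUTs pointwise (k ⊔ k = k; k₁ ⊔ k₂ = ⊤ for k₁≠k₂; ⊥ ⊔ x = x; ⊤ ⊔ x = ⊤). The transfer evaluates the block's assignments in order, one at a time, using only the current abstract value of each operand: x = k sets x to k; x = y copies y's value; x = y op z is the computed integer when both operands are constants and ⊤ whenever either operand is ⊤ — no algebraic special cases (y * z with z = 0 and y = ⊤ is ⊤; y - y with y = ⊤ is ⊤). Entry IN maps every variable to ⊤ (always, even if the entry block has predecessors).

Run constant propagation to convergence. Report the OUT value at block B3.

Answer: {a: ⊤, b: 5, c: 4, d: -3, e: ⊤, f: -3}

Trace:
Converged values:
  B0: | IN=(all ⊤) | OUT=(all ⊤)
  B1: | IN=(all ⊤) | OUT={c:4, d:-3; rest ⊤}
  B2: | IN={c:4, d:-3; rest ⊤} | OUT={b:4, c:4, d:-3; rest ⊤}
  B3: | IN={b:4, c:4, d:-3; rest ⊤} | OUT={b:5, c:4, d:-3, f:-3; rest ⊤}
  B4: | IN={c:4, d:-3; rest ⊤} | OUT={a:-3, c:2, d:-1; rest ⊤}

Merge at B3: IN[B3] = OUT[B2] = {a: ⊤, b: 4, c: 4, d: -3, e: ⊤, f: ⊤}
Applying B3's transfer function to that IN value gives OUT[B3] (row B3 above).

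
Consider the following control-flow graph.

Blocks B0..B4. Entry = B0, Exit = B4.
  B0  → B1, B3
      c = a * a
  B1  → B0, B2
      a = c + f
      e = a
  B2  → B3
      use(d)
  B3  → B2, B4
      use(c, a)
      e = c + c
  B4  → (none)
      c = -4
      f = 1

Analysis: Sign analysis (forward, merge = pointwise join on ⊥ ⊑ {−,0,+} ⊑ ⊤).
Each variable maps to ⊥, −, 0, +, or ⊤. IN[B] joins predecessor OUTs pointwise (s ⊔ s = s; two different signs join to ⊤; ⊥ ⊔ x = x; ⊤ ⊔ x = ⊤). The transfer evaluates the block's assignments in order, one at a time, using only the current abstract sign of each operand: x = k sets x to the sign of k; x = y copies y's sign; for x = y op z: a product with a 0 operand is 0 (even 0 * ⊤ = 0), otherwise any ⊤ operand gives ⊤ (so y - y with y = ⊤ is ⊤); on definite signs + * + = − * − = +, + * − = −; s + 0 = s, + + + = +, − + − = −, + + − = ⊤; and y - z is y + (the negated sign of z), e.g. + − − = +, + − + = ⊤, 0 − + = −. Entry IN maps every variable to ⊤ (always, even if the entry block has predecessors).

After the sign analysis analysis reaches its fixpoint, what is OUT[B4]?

Converged values:
  B0:  IN=(all ⊤)  OUT=(all ⊤)
  B1:  IN=(all ⊤)  OUT=(all ⊤)
  B2:  IN=(all ⊤)  OUT=(all ⊤)
  B3:  IN=(all ⊤)  OUT=(all ⊤)
  B4:  IN=(all ⊤)  OUT={c:-, f:+; rest ⊤}

Merge at B4: IN[B4] = OUT[B3] = {a: ⊤, b: ⊤, c: ⊤, d: ⊤, e: ⊤, f: ⊤}
Applying B4's transfer function to that IN value gives OUT[B4] (row B4 above).

Answer: {a: ⊤, b: ⊤, c: -, d: ⊤, e: ⊤, f: +}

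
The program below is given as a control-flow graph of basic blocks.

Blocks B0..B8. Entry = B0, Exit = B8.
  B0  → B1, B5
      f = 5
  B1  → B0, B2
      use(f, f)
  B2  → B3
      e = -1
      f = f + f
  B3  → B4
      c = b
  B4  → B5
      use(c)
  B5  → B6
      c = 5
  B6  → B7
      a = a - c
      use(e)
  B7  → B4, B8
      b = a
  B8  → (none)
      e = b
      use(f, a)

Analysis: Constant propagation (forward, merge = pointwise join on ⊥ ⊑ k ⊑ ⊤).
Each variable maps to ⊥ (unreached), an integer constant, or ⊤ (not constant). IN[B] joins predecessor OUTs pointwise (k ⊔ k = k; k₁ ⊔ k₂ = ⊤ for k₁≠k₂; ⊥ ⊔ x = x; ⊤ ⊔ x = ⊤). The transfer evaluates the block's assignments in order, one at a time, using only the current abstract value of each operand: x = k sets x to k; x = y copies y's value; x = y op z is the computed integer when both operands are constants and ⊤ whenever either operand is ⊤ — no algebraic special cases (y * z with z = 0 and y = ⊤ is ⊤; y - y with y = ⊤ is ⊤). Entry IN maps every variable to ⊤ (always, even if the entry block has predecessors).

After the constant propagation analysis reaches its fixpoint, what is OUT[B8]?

Answer: {a: ⊤, b: ⊤, c: 5, d: ⊤, e: ⊤, f: ⊤}

Trace:
Per-block solution:
  B0:  IN=(all ⊤)  OUT={f:5; rest ⊤}
  B1:  IN={f:5; rest ⊤}  OUT={f:5; rest ⊤}
  B2:  IN={f:5; rest ⊤}  OUT={e:-1, f:10; rest ⊤}
  B3:  IN={e:-1, f:10; rest ⊤}  OUT={e:-1, f:10; rest ⊤}
  B4:  IN=(all ⊤)  OUT=(all ⊤)
  B5:  IN=(all ⊤)  OUT={c:5; rest ⊤}
  B6:  IN={c:5; rest ⊤}  OUT={c:5; rest ⊤}
  B7:  IN={c:5; rest ⊤}  OUT={c:5; rest ⊤}
  B8:  IN={c:5; rest ⊤}  OUT={c:5; rest ⊤}

Merge at B8: IN[B8] = OUT[B7] = {a: ⊤, b: ⊤, c: 5, d: ⊤, e: ⊤, f: ⊤}
Applying B8's transfer function to that IN value gives OUT[B8] (row B8 above).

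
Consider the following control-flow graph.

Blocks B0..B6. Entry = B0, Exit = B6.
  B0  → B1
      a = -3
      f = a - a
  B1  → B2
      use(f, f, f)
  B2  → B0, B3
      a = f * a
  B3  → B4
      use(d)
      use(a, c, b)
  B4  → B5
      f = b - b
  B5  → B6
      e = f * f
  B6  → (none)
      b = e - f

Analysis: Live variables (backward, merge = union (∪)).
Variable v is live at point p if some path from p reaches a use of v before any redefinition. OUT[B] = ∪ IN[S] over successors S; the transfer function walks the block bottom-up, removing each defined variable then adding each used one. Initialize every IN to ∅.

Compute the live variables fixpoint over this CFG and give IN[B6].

Answer: {e, f}

Derivation:
Converged values:
  B0:  IN={b, c, d}  OUT={a, b, c, d, f}
  B1:  IN={a, b, c, d, f}  OUT={a, b, c, d, f}
  B2:  IN={a, b, c, d, f}  OUT={a, b, c, d}
  B3:  IN={a, b, c, d}  OUT={b}
  B4:  IN={b}  OUT={f}
  B5:  IN={f}  OUT={e, f}
  B6:  IN={e, f}  OUT={}

B6 is the boundary node: OUT[B6] = {}
Applying B6's transfer function to that OUT value gives IN[B6] (row B6 above).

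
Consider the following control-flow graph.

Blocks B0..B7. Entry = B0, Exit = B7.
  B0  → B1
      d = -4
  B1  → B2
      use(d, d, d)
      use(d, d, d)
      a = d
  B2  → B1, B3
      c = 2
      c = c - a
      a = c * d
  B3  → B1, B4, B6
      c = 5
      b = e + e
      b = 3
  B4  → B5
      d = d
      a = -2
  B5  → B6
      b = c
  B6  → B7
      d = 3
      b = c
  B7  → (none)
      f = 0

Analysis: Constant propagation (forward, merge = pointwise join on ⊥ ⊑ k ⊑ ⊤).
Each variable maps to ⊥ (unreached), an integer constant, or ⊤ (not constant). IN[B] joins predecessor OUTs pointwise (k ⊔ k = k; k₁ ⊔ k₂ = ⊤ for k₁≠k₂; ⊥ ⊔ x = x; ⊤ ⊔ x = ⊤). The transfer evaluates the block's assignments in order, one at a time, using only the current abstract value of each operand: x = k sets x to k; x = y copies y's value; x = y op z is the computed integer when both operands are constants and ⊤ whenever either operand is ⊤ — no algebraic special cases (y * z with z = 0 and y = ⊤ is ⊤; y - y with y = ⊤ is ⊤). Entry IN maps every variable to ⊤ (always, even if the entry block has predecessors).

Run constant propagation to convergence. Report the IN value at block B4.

Per-block solution:
  B0:   IN=(all ⊤)   OUT={d:-4; rest ⊤}
  B1:   IN={d:-4; rest ⊤}   OUT={a:-4, d:-4; rest ⊤}
  B2:   IN={a:-4, d:-4; rest ⊤}   OUT={a:-24, c:6, d:-4; rest ⊤}
  B3:   IN={a:-24, c:6, d:-4; rest ⊤}   OUT={a:-24, b:3, c:5, d:-4; rest ⊤}
  B4:   IN={a:-24, b:3, c:5, d:-4; rest ⊤}   OUT={a:-2, b:3, c:5, d:-4; rest ⊤}
  B5:   IN={a:-2, b:3, c:5, d:-4; rest ⊤}   OUT={a:-2, b:5, c:5, d:-4; rest ⊤}
  B6:   IN={c:5, d:-4; rest ⊤}   OUT={b:5, c:5, d:3; rest ⊤}
  B7:   IN={b:5, c:5, d:3; rest ⊤}   OUT={b:5, c:5, d:3, f:0; rest ⊤}

Merge at B4: IN[B4] = OUT[B3] = {a: -24, b: 3, c: 5, d: -4, e: ⊤, f: ⊤}

Answer: {a: -24, b: 3, c: 5, d: -4, e: ⊤, f: ⊤}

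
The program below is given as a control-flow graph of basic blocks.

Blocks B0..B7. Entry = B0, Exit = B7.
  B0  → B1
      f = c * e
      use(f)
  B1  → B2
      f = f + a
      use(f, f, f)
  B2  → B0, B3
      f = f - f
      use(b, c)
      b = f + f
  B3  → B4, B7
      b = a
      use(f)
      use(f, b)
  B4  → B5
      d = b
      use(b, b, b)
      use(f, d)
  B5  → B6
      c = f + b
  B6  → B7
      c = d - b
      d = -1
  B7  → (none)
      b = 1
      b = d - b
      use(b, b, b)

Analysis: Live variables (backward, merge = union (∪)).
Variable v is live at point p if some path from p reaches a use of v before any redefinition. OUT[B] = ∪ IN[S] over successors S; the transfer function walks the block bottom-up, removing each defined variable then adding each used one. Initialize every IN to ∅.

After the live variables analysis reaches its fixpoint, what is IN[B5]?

Fixpoint table:
  B0: | IN={a, b, c, d, e} | OUT={a, b, c, d, e, f}
  B1: | IN={a, b, c, d, e, f} | OUT={a, b, c, d, e, f}
  B2: | IN={a, b, c, d, e, f} | OUT={a, b, c, d, e, f}
  B3: | IN={a, d, f} | OUT={b, d, f}
  B4: | IN={b, f} | OUT={b, d, f}
  B5: | IN={b, d, f} | OUT={b, d}
  B6: | IN={b, d} | OUT={d}
  B7: | IN={d} | OUT={}

Merge at B5: OUT[B5] = IN[B6] = {b, d}
Applying B5's transfer function to that OUT value gives IN[B5] (row B5 above).

Answer: {b, d, f}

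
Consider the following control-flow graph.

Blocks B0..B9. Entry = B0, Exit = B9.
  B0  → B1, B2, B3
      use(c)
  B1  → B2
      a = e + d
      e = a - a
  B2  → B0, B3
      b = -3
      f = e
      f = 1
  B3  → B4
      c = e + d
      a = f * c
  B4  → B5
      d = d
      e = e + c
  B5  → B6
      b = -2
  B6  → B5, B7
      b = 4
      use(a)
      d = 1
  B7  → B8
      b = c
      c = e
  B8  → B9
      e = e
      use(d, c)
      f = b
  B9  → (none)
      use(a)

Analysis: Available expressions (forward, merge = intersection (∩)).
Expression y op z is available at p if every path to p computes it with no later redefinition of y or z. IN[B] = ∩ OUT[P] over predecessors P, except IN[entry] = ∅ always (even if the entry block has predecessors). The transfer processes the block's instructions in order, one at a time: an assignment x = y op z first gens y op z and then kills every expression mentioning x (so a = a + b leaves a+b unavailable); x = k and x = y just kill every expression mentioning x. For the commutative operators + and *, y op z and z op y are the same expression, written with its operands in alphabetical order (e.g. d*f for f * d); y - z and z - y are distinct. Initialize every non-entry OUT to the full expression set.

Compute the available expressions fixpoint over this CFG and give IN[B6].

Answer: {c*f}

Derivation:
Per-block solution:
  B0: | IN={} | OUT={}
  B1: | IN={} | OUT={a-a}
  B2: | IN={} | OUT={}
  B3: | IN={} | OUT={c*f, d+e}
  B4: | IN={c*f, d+e} | OUT={c*f}
  B5: | IN={c*f} | OUT={c*f}
  B6: | IN={c*f} | OUT={c*f}
  B7: | IN={c*f} | OUT={}
  B8: | IN={} | OUT={}
  B9: | IN={} | OUT={}

Merge at B6: IN[B6] = OUT[B5] = {c*f}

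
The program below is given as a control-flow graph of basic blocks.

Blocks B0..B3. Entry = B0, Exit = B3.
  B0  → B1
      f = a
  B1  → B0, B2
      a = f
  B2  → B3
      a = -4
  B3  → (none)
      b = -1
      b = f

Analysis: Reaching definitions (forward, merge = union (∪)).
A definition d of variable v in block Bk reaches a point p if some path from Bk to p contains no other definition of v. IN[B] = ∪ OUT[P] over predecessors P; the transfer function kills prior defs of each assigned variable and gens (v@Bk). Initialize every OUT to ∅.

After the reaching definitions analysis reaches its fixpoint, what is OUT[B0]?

Answer: {a@B1, f@B0}

Working:
Fixpoint table:
  B0:   IN={a@B1, f@B0}   OUT={a@B1, f@B0}
  B1:   IN={a@B1, f@B0}   OUT={a@B1, f@B0}
  B2:   IN={a@B1, f@B0}   OUT={a@B2, f@B0}
  B3:   IN={a@B2, f@B0}   OUT={a@B2, b@B3, f@B0}

Merge at B0 (entry node, so the boundary value {} is joined with the incoming edge(s)): IN[B0] = {} ⊔ OUT[B1] = {a@B1, f@B0}
Applying B0's transfer function to that IN value gives OUT[B0] (row B0 above).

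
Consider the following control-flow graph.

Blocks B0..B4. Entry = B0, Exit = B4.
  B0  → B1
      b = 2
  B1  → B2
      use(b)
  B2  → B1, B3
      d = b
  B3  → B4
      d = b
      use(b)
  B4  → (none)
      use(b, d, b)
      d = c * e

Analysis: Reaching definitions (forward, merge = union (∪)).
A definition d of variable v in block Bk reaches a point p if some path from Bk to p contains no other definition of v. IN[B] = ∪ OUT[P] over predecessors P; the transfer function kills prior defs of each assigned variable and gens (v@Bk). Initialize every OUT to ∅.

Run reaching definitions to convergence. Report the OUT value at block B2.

Fixpoint table:
  B0:  IN={}  OUT={b@B0}
  B1:  IN={b@B0, d@B2}  OUT={b@B0, d@B2}
  B2:  IN={b@B0, d@B2}  OUT={b@B0, d@B2}
  B3:  IN={b@B0, d@B2}  OUT={b@B0, d@B3}
  B4:  IN={b@B0, d@B3}  OUT={b@B0, d@B4}

Merge at B2: IN[B2] = OUT[B1] = {b@B0, d@B2}
Applying B2's transfer function to that IN value gives OUT[B2] (row B2 above).

Answer: {b@B0, d@B2}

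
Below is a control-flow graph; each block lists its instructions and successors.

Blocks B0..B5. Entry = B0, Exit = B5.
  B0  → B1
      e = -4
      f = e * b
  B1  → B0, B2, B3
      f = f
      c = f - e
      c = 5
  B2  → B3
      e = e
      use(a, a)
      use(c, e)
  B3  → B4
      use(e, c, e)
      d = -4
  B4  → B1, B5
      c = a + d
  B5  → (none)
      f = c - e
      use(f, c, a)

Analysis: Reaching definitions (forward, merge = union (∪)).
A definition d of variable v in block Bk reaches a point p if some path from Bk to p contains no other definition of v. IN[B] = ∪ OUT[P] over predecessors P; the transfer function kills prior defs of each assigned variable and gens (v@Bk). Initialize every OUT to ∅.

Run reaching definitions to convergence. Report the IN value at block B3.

Answer: {c@B1, d@B3, e@B0, e@B2, f@B1}

Derivation:
Per-block solution:
  B0:  IN={c@B1, d@B3, e@B0, e@B2, f@B1}  OUT={c@B1, d@B3, e@B0, f@B0}
  B1:  IN={c@B1, c@B4, d@B3, e@B0, e@B2, f@B0, f@B1}  OUT={c@B1, d@B3, e@B0, e@B2, f@B1}
  B2:  IN={c@B1, d@B3, e@B0, e@B2, f@B1}  OUT={c@B1, d@B3, e@B2, f@B1}
  B3:  IN={c@B1, d@B3, e@B0, e@B2, f@B1}  OUT={c@B1, d@B3, e@B0, e@B2, f@B1}
  B4:  IN={c@B1, d@B3, e@B0, e@B2, f@B1}  OUT={c@B4, d@B3, e@B0, e@B2, f@B1}
  B5:  IN={c@B4, d@B3, e@B0, e@B2, f@B1}  OUT={c@B4, d@B3, e@B0, e@B2, f@B5}

Merge at B3: IN[B3] = OUT[B1] ⊔ OUT[B2] = {c@B1, d@B3, e@B0, e@B2, f@B1}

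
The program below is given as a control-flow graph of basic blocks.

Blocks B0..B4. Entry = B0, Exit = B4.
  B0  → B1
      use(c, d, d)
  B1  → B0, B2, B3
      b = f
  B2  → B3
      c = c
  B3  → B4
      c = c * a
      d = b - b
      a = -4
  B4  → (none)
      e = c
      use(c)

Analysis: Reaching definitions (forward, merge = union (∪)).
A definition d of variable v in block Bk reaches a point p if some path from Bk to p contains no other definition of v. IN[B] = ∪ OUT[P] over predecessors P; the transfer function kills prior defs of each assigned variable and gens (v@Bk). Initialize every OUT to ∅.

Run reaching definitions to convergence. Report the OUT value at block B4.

Answer: {a@B3, b@B1, c@B3, d@B3, e@B4}

Derivation:
Fixpoint table:
  B0:   IN={b@B1}   OUT={b@B1}
  B1:   IN={b@B1}   OUT={b@B1}
  B2:   IN={b@B1}   OUT={b@B1, c@B2}
  B3:   IN={b@B1, c@B2}   OUT={a@B3, b@B1, c@B3, d@B3}
  B4:   IN={a@B3, b@B1, c@B3, d@B3}   OUT={a@B3, b@B1, c@B3, d@B3, e@B4}

Merge at B4: IN[B4] = OUT[B3] = {a@B3, b@B1, c@B3, d@B3}
Applying B4's transfer function to that IN value gives OUT[B4] (row B4 above).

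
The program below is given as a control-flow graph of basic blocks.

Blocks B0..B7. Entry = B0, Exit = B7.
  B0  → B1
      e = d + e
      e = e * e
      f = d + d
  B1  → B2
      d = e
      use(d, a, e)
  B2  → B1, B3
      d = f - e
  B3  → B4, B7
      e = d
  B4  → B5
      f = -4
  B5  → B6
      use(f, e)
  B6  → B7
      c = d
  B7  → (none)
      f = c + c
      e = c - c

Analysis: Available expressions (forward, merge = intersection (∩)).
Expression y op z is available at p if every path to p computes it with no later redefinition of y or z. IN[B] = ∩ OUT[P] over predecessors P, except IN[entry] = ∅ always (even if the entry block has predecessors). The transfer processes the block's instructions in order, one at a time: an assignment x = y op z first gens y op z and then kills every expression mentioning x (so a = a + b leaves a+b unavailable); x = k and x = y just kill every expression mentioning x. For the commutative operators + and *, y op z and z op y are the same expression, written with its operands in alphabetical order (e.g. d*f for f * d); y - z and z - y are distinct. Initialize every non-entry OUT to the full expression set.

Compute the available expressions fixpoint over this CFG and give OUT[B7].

Per-block solution:
  B0: | IN={} | OUT={d+d}
  B1: | IN={} | OUT={}
  B2: | IN={} | OUT={f-e}
  B3: | IN={f-e} | OUT={}
  B4: | IN={} | OUT={}
  B5: | IN={} | OUT={}
  B6: | IN={} | OUT={}
  B7: | IN={} | OUT={c+c, c-c}

Merge at B7: IN[B7] = OUT[B3] ∩ OUT[B6] = {}
Applying B7's transfer function to that IN value gives OUT[B7] (row B7 above).

Answer: {c+c, c-c}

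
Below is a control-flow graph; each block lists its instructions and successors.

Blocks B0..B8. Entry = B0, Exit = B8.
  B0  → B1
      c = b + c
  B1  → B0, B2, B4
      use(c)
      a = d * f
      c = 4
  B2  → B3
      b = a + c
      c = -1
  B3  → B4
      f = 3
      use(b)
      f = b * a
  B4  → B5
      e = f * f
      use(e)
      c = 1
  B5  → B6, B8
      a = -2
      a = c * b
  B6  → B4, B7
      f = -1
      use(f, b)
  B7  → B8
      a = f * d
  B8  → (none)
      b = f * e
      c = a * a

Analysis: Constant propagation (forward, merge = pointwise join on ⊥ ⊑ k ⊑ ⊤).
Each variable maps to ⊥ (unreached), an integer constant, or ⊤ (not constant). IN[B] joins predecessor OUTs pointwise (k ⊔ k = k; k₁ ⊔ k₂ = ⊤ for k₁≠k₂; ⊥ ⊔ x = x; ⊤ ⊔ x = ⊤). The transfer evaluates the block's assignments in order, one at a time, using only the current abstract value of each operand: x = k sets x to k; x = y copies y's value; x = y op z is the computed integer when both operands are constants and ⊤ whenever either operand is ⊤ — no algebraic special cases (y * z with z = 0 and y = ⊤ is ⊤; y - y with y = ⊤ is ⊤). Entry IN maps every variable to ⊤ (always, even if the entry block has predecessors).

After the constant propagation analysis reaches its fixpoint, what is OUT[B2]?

Answer: {a: ⊤, b: ⊤, c: -1, d: ⊤, e: ⊤, f: ⊤}

Working:
Per-block solution:
  B0:   IN=(all ⊤)   OUT=(all ⊤)
  B1:   IN=(all ⊤)   OUT={c:4; rest ⊤}
  B2:   IN={c:4; rest ⊤}   OUT={c:-1; rest ⊤}
  B3:   IN={c:-1; rest ⊤}   OUT={c:-1; rest ⊤}
  B4:   IN=(all ⊤)   OUT={c:1; rest ⊤}
  B5:   IN={c:1; rest ⊤}   OUT={c:1; rest ⊤}
  B6:   IN={c:1; rest ⊤}   OUT={c:1, f:-1; rest ⊤}
  B7:   IN={c:1, f:-1; rest ⊤}   OUT={c:1, f:-1; rest ⊤}
  B8:   IN={c:1; rest ⊤}   OUT=(all ⊤)

Merge at B2: IN[B2] = OUT[B1] = {a: ⊤, b: ⊤, c: 4, d: ⊤, e: ⊤, f: ⊤}
Applying B2's transfer function to that IN value gives OUT[B2] (row B2 above).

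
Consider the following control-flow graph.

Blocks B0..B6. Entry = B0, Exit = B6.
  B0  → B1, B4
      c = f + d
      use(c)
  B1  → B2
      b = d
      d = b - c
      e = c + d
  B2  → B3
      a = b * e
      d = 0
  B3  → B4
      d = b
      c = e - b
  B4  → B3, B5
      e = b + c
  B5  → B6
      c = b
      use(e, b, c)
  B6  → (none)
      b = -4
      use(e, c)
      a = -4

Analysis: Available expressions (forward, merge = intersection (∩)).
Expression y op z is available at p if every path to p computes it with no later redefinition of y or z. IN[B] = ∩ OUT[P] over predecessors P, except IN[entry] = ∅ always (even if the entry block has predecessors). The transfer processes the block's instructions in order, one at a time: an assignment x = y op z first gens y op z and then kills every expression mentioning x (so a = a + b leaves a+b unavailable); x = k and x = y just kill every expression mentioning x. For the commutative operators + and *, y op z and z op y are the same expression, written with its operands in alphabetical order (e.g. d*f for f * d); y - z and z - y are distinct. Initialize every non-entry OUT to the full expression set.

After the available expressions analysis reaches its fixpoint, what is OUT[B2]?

Answer: {b*e, b-c}

Working:
Converged values:
  B0: | IN={} | OUT={d+f}
  B1: | IN={d+f} | OUT={b-c, c+d}
  B2: | IN={b-c, c+d} | OUT={b*e, b-c}
  B3: | IN={} | OUT={e-b}
  B4: | IN={} | OUT={b+c}
  B5: | IN={b+c} | OUT={}
  B6: | IN={} | OUT={}

Merge at B2: IN[B2] = OUT[B1] = {b-c, c+d}
Applying B2's transfer function to that IN value gives OUT[B2] (row B2 above).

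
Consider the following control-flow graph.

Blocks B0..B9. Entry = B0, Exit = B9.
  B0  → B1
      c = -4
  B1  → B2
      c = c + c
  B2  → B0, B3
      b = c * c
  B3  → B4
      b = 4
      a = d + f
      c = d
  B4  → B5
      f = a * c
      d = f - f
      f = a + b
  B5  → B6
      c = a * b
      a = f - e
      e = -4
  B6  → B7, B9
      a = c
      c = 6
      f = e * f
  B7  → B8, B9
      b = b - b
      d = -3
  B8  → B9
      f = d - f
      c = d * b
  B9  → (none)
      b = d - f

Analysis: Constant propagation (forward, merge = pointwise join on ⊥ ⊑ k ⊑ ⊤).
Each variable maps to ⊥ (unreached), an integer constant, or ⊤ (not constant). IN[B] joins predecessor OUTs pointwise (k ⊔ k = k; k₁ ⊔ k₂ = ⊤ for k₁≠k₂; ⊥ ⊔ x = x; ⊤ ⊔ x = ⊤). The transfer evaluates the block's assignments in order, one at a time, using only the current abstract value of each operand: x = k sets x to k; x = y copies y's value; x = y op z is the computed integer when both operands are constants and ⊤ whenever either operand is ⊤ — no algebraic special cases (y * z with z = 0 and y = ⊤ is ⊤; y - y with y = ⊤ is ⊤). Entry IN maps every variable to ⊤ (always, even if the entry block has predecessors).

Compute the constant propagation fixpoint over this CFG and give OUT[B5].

Fixpoint table:
  B0: | IN=(all ⊤) | OUT={c:-4; rest ⊤}
  B1: | IN={c:-4; rest ⊤} | OUT={c:-8; rest ⊤}
  B2: | IN={c:-8; rest ⊤} | OUT={b:64, c:-8; rest ⊤}
  B3: | IN={b:64, c:-8; rest ⊤} | OUT={b:4; rest ⊤}
  B4: | IN={b:4; rest ⊤} | OUT={b:4; rest ⊤}
  B5: | IN={b:4; rest ⊤} | OUT={b:4, e:-4; rest ⊤}
  B6: | IN={b:4, e:-4; rest ⊤} | OUT={b:4, c:6, e:-4; rest ⊤}
  B7: | IN={b:4, c:6, e:-4; rest ⊤} | OUT={b:0, c:6, d:-3, e:-4; rest ⊤}
  B8: | IN={b:0, c:6, d:-3, e:-4; rest ⊤} | OUT={b:0, c:0, d:-3, e:-4; rest ⊤}
  B9: | IN={e:-4; rest ⊤} | OUT={e:-4; rest ⊤}

Merge at B5: IN[B5] = OUT[B4] = {a: ⊤, b: 4, c: ⊤, d: ⊤, e: ⊤, f: ⊤}
Applying B5's transfer function to that IN value gives OUT[B5] (row B5 above).

Answer: {a: ⊤, b: 4, c: ⊤, d: ⊤, e: -4, f: ⊤}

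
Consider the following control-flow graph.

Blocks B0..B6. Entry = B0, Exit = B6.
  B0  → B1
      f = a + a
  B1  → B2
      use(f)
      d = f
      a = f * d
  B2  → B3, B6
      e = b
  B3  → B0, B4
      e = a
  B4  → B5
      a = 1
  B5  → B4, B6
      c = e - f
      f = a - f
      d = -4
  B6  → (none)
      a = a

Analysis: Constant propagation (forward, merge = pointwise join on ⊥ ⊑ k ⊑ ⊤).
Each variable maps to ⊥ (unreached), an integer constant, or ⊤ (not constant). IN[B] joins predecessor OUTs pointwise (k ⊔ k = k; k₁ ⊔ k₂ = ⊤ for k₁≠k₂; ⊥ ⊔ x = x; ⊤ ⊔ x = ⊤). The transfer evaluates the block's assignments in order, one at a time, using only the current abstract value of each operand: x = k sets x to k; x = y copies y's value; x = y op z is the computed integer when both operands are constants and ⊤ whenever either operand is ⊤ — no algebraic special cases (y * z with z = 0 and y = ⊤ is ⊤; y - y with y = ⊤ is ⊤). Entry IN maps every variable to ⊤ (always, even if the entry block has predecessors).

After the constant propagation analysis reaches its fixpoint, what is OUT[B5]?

Answer: {a: 1, b: ⊤, c: ⊤, d: -4, e: ⊤, f: ⊤}

Trace:
Fixpoint table:
  B0: | IN=(all ⊤) | OUT=(all ⊤)
  B1: | IN=(all ⊤) | OUT=(all ⊤)
  B2: | IN=(all ⊤) | OUT=(all ⊤)
  B3: | IN=(all ⊤) | OUT=(all ⊤)
  B4: | IN=(all ⊤) | OUT={a:1; rest ⊤}
  B5: | IN={a:1; rest ⊤} | OUT={a:1, d:-4; rest ⊤}
  B6: | IN=(all ⊤) | OUT=(all ⊤)

Merge at B5: IN[B5] = OUT[B4] = {a: 1, b: ⊤, c: ⊤, d: ⊤, e: ⊤, f: ⊤}
Applying B5's transfer function to that IN value gives OUT[B5] (row B5 above).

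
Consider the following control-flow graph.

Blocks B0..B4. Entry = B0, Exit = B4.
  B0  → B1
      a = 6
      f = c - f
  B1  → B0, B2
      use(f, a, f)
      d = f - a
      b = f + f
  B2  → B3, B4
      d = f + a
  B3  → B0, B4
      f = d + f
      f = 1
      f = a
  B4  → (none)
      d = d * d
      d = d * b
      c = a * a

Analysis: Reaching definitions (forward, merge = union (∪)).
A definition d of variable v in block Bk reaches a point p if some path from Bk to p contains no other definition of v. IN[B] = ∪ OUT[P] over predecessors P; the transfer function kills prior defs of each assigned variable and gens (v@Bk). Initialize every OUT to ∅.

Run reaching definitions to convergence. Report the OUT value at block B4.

Fixpoint table:
  B0: | IN={a@B0, b@B1, d@B1, d@B2, f@B0, f@B3} | OUT={a@B0, b@B1, d@B1, d@B2, f@B0}
  B1: | IN={a@B0, b@B1, d@B1, d@B2, f@B0} | OUT={a@B0, b@B1, d@B1, f@B0}
  B2: | IN={a@B0, b@B1, d@B1, f@B0} | OUT={a@B0, b@B1, d@B2, f@B0}
  B3: | IN={a@B0, b@B1, d@B2, f@B0} | OUT={a@B0, b@B1, d@B2, f@B3}
  B4: | IN={a@B0, b@B1, d@B2, f@B0, f@B3} | OUT={a@B0, b@B1, c@B4, d@B4, f@B0, f@B3}

Merge at B4: IN[B4] = OUT[B2] ⊔ OUT[B3] = {a@B0, b@B1, d@B2, f@B0, f@B3}
Applying B4's transfer function to that IN value gives OUT[B4] (row B4 above).

Answer: {a@B0, b@B1, c@B4, d@B4, f@B0, f@B3}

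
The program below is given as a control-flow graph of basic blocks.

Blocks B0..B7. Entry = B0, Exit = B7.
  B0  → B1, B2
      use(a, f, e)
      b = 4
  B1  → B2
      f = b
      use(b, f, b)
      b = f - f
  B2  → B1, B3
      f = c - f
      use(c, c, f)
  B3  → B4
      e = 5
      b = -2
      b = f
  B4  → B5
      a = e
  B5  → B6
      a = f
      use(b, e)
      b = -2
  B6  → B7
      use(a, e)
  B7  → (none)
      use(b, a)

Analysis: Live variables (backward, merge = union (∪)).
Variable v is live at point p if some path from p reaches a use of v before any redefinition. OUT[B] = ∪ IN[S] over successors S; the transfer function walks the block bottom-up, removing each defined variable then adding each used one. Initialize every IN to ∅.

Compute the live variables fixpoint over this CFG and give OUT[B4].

Converged values:
  B0: | IN={a, c, e, f} | OUT={b, c, f}
  B1: | IN={b, c} | OUT={b, c, f}
  B2: | IN={b, c, f} | OUT={b, c, f}
  B3: | IN={f} | OUT={b, e, f}
  B4: | IN={b, e, f} | OUT={b, e, f}
  B5: | IN={b, e, f} | OUT={a, b, e}
  B6: | IN={a, b, e} | OUT={a, b}
  B7: | IN={a, b} | OUT={}

Merge at B4: OUT[B4] = IN[B5] = {b, e, f}

Answer: {b, e, f}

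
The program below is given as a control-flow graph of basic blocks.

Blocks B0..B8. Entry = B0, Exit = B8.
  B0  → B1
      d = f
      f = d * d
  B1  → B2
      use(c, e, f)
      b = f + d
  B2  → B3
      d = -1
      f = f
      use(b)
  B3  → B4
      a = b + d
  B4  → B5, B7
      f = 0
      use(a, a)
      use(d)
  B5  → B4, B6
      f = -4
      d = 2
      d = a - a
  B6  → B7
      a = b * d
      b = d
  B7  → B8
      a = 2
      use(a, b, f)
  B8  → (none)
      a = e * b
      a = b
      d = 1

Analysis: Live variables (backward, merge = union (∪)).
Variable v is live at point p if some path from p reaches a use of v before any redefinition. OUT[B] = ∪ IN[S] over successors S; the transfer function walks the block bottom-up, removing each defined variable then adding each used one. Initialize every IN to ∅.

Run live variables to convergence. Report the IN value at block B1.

Answer: {c, d, e, f}

Derivation:
Per-block solution:
  B0:  IN={c, e, f}  OUT={c, d, e, f}
  B1:  IN={c, d, e, f}  OUT={b, e, f}
  B2:  IN={b, e, f}  OUT={b, d, e}
  B3:  IN={b, d, e}  OUT={a, b, d, e}
  B4:  IN={a, b, d, e}  OUT={a, b, e, f}
  B5:  IN={a, b, e}  OUT={a, b, d, e, f}
  B6:  IN={b, d, e, f}  OUT={b, e, f}
  B7:  IN={b, e, f}  OUT={b, e}
  B8:  IN={b, e}  OUT={}

Merge at B1: OUT[B1] = IN[B2] = {b, e, f}
Applying B1's transfer function to that OUT value gives IN[B1] (row B1 above).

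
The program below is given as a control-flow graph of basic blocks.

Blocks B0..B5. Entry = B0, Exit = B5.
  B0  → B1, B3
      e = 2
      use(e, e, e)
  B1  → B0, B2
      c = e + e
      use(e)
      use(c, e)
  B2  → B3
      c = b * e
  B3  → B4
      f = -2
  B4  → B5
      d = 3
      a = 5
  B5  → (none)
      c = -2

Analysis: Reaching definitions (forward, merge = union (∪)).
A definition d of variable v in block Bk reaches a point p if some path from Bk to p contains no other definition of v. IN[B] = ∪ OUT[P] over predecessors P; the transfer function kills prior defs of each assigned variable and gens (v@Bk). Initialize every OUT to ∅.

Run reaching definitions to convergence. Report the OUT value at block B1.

Answer: {c@B1, e@B0}

Trace:
Per-block solution:
  B0:  IN={c@B1, e@B0}  OUT={c@B1, e@B0}
  B1:  IN={c@B1, e@B0}  OUT={c@B1, e@B0}
  B2:  IN={c@B1, e@B0}  OUT={c@B2, e@B0}
  B3:  IN={c@B1, c@B2, e@B0}  OUT={c@B1, c@B2, e@B0, f@B3}
  B4:  IN={c@B1, c@B2, e@B0, f@B3}  OUT={a@B4, c@B1, c@B2, d@B4, e@B0, f@B3}
  B5:  IN={a@B4, c@B1, c@B2, d@B4, e@B0, f@B3}  OUT={a@B4, c@B5, d@B4, e@B0, f@B3}

Merge at B1: IN[B1] = OUT[B0] = {c@B1, e@B0}
Applying B1's transfer function to that IN value gives OUT[B1] (row B1 above).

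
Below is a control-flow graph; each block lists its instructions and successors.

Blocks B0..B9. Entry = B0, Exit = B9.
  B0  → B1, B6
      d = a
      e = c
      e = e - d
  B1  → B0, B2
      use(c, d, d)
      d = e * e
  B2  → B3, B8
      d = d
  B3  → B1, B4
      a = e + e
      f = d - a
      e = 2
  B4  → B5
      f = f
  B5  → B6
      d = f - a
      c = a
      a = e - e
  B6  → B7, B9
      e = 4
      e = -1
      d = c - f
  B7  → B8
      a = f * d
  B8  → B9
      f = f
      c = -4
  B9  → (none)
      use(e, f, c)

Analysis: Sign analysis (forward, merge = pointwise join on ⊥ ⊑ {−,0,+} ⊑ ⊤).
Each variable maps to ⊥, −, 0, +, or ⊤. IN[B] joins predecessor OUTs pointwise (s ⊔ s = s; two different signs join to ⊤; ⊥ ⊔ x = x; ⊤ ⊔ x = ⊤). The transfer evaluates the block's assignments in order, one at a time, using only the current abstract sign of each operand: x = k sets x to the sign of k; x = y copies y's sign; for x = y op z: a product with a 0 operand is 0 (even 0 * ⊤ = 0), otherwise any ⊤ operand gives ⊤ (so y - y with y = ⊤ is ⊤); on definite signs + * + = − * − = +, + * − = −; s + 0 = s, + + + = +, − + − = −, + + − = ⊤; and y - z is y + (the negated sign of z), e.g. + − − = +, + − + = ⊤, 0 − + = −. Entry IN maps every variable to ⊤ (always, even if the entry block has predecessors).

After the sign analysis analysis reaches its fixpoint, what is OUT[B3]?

Answer: {a: ⊤, b: ⊤, c: ⊤, d: ⊤, e: +, f: ⊤}

Derivation:
Fixpoint table:
  B0:  IN=(all ⊤)  OUT=(all ⊤)
  B1:  IN=(all ⊤)  OUT=(all ⊤)
  B2:  IN=(all ⊤)  OUT=(all ⊤)
  B3:  IN=(all ⊤)  OUT={e:+; rest ⊤}
  B4:  IN={e:+; rest ⊤}  OUT={e:+; rest ⊤}
  B5:  IN={e:+; rest ⊤}  OUT={e:+; rest ⊤}
  B6:  IN=(all ⊤)  OUT={e:-; rest ⊤}
  B7:  IN={e:-; rest ⊤}  OUT={e:-; rest ⊤}
  B8:  IN=(all ⊤)  OUT={c:-; rest ⊤}
  B9:  IN=(all ⊤)  OUT=(all ⊤)

Merge at B3: IN[B3] = OUT[B2] = {a: ⊤, b: ⊤, c: ⊤, d: ⊤, e: ⊤, f: ⊤}
Applying B3's transfer function to that IN value gives OUT[B3] (row B3 above).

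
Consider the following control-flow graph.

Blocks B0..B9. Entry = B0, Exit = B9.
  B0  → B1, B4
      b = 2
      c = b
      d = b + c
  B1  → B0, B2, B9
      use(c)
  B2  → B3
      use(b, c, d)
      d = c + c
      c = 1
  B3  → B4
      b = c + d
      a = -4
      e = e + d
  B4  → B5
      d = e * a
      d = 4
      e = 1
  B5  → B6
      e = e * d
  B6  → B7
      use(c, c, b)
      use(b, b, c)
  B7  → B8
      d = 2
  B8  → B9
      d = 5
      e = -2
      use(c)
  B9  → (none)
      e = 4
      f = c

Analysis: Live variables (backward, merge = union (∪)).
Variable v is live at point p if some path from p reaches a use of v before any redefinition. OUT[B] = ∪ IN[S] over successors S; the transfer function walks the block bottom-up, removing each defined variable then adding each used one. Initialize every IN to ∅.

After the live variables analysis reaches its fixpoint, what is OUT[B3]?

Fixpoint table:
  B0: | IN={a, e} | OUT={a, b, c, d, e}
  B1: | IN={a, b, c, d, e} | OUT={a, b, c, d, e}
  B2: | IN={b, c, d, e} | OUT={c, d, e}
  B3: | IN={c, d, e} | OUT={a, b, c, e}
  B4: | IN={a, b, c, e} | OUT={b, c, d, e}
  B5: | IN={b, c, d, e} | OUT={b, c}
  B6: | IN={b, c} | OUT={c}
  B7: | IN={c} | OUT={c}
  B8: | IN={c} | OUT={c}
  B9: | IN={c} | OUT={}

Merge at B3: OUT[B3] = IN[B4] = {a, b, c, e}

Answer: {a, b, c, e}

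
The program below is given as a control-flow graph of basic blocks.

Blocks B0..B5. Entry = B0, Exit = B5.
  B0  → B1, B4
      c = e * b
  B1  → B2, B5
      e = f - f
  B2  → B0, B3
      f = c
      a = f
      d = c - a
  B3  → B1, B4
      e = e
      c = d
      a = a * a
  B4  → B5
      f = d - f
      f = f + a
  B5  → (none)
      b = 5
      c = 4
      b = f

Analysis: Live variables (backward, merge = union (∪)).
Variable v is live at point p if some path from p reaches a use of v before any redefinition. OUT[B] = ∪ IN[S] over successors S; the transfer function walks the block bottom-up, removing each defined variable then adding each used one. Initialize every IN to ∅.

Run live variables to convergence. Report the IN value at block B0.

Fixpoint table:
  B0:  IN={a, b, d, e, f}  OUT={a, b, c, d, f}
  B1:  IN={b, c, f}  OUT={b, c, e, f}
  B2:  IN={b, c, e}  OUT={a, b, d, e, f}
  B3:  IN={a, b, d, e, f}  OUT={a, b, c, d, f}
  B4:  IN={a, d, f}  OUT={f}
  B5:  IN={f}  OUT={}

Merge at B0: OUT[B0] = IN[B1] ⊔ IN[B4] = {a, b, c, d, f}
Applying B0's transfer function to that OUT value gives IN[B0] (row B0 above).

Answer: {a, b, d, e, f}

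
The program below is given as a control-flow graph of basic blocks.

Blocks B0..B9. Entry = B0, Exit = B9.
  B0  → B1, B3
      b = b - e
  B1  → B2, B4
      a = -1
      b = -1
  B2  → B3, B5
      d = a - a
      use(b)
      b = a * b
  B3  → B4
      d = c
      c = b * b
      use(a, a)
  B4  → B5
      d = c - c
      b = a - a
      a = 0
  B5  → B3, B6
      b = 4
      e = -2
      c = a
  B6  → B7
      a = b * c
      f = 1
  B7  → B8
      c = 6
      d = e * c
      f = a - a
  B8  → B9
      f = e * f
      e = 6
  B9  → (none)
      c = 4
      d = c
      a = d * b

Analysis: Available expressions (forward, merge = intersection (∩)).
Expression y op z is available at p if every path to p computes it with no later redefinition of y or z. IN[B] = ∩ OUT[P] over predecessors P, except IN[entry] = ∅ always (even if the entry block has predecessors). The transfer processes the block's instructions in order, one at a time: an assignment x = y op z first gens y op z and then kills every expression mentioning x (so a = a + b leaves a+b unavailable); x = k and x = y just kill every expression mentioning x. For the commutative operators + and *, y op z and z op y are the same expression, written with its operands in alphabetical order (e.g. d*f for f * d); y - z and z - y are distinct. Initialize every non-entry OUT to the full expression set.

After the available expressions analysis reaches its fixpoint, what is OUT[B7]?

Answer: {a-a, c*e}

Trace:
Per-block solution:
  B0: | IN={} | OUT={}
  B1: | IN={} | OUT={}
  B2: | IN={} | OUT={a-a}
  B3: | IN={} | OUT={b*b}
  B4: | IN={} | OUT={c-c}
  B5: | IN={} | OUT={}
  B6: | IN={} | OUT={b*c}
  B7: | IN={b*c} | OUT={a-a, c*e}
  B8: | IN={a-a, c*e} | OUT={a-a}
  B9: | IN={a-a} | OUT={b*d}

Merge at B7: IN[B7] = OUT[B6] = {b*c}
Applying B7's transfer function to that IN value gives OUT[B7] (row B7 above).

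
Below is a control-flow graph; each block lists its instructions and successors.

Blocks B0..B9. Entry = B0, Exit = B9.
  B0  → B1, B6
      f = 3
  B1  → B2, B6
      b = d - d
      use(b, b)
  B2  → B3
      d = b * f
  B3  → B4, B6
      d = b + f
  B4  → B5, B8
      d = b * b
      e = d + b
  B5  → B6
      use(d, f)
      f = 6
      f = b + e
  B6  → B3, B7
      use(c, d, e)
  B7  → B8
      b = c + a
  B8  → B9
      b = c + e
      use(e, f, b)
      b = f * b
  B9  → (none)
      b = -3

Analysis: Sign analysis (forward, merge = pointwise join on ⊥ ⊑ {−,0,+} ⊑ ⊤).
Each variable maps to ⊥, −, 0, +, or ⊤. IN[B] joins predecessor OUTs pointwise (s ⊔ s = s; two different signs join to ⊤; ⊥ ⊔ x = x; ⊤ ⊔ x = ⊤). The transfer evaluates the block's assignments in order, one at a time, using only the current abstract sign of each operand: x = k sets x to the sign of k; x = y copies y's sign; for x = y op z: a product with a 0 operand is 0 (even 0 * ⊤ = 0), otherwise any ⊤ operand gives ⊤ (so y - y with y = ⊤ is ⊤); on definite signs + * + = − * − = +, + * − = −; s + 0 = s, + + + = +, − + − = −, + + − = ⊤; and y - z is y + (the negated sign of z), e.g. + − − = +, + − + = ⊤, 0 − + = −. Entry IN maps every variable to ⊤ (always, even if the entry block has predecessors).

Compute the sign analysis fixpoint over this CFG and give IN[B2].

Fixpoint table:
  B0: | IN=(all ⊤) | OUT={f:+; rest ⊤}
  B1: | IN={f:+; rest ⊤} | OUT={f:+; rest ⊤}
  B2: | IN={f:+; rest ⊤} | OUT={f:+; rest ⊤}
  B3: | IN=(all ⊤) | OUT=(all ⊤)
  B4: | IN=(all ⊤) | OUT=(all ⊤)
  B5: | IN=(all ⊤) | OUT=(all ⊤)
  B6: | IN=(all ⊤) | OUT=(all ⊤)
  B7: | IN=(all ⊤) | OUT=(all ⊤)
  B8: | IN=(all ⊤) | OUT=(all ⊤)
  B9: | IN=(all ⊤) | OUT={b:-; rest ⊤}

Merge at B2: IN[B2] = OUT[B1] = {a: ⊤, b: ⊤, c: ⊤, d: ⊤, e: ⊤, f: +}

Answer: {a: ⊤, b: ⊤, c: ⊤, d: ⊤, e: ⊤, f: +}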